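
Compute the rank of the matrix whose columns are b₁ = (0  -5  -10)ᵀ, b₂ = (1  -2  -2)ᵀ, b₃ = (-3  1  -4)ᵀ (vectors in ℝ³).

Apply Gaussian elimination to the matrix whose rows are b₁, b₂, b₃.
Exactly 2 pivots survive; hence the rank is 2.

2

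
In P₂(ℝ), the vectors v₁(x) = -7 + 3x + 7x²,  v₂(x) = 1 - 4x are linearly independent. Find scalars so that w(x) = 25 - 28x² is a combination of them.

w = -4v₁ - 3v₂

Work in coordinates with respect to the standard basis {1, x, x²}.
Set up the augmented matrix [v₁ | v₂ | w] and row-reduce.
The system has the unique solution (α₁, α₂) = (-4, -3).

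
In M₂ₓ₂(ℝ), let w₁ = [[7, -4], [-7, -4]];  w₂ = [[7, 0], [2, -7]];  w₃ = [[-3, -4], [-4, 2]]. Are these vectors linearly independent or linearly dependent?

Take coordinates with respect to the standard basis {E₁₁, E₁₂, E₂₁, E₂₂}.
Row-reduce the matrix whose columns are w₁, w₂, w₃.
The reduction yields 3 nonzero rows, so the rank is 3.
Since rank = 3 (the number of vectors), the set is linearly independent.

linearly independent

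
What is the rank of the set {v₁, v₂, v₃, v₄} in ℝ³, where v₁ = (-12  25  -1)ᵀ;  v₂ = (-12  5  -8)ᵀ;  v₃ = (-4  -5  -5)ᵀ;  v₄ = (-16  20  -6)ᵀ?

rank 2

Form the matrix with v₁, v₂, v₃, v₄ as columns and reduce.
Exactly 2 pivots survive; hence the rank is 2.
(With 4 elements in a 3-dimensional space the rank is at most 3.)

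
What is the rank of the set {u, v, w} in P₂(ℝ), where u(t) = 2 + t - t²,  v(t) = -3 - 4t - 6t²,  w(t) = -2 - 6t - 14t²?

2

Pass to coordinate vectors with respect to the basis {1, t, t²}.
Put the 3×3 matrix [u|v|w] into echelon form.
Reduction leaves 2 leading entries, giving rank 2.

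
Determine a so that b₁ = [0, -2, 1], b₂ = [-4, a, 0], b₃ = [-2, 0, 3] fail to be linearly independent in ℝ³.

a = 12

Dependence holds iff the 3×3 matrix [b₁ b₂ b₃] is singular.
Cofactor expansion gives det = 2*a - 24.
Solving 2*a - 24 = 0 yields a = 12.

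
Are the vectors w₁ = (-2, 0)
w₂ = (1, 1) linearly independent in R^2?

linearly independent

Form the 2×2 matrix with these as columns; its determinant is -2.
A nonzero determinant means the columns are linearly independent.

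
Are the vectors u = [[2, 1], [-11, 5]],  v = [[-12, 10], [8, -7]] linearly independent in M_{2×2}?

linearly independent

Write each element as a coordinate vector in ℝ⁴ using {E₁₁, E₁₂, E₂₁, E₂₂}.
Row-reduce the matrix whose columns are u, v.
The reduction yields 2 nonzero rows, so the rank is 2.
Since rank = 2 (the number of vectors), the set is linearly independent.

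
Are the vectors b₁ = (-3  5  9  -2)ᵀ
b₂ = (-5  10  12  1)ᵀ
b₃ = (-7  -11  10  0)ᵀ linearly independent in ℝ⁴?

linearly independent

Place the vectors as rows of a 3×4 matrix and reduce to echelon form.
The reduction yields 3 nonzero rows, so the rank is 3.
Since rank = 3 (the number of vectors), the set is linearly independent.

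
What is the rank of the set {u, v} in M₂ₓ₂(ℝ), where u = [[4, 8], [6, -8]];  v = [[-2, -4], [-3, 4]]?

Pass to coordinate vectors with respect to the basis {E₁₁, E₁₂, E₂₁, E₂₂}.
Row-reduce the 2×4 matrix with these as rows.
Exactly 1 pivot survives; hence the rank is 1.

rank 1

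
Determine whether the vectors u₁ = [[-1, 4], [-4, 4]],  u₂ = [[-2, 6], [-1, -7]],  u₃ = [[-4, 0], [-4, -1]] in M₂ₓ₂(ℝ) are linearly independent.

Write each element as a coordinate vector in ℝ⁴ using {E₁₁, E₁₂, E₂₁, E₂₂}.
Place the vectors as rows of a 3×4 matrix and reduce to echelon form.
The reduction yields 3 nonzero rows, so the rank is 3.
Since rank = 3 (the number of vectors), the set is linearly independent.

linearly independent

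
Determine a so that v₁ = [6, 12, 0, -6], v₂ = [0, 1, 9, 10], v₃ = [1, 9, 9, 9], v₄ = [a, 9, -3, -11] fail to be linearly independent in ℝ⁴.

The set is linearly dependent precisely when det[v₁; v₂; v₃; v₄] = 0.
Expanding, det = 2484 - 324*a.
Setting this to zero gives a = 23/3.

a = 23/3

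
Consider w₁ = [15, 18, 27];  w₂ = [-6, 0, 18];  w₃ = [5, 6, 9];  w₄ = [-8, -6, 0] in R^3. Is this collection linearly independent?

linearly dependent

There are 4 vectors in a 3-dimensional space, so they cannot be linearly independent.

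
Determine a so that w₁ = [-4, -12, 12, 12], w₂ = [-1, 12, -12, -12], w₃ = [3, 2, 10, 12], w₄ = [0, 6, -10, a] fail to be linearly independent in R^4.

a = -32/3

Place the vectors as rows of a 4×4 matrix; dependence ⇔ determinant zero.
The determinant works out to -720*a - 7680.
Solving -720*a - 7680 = 0 yields a = -32/3.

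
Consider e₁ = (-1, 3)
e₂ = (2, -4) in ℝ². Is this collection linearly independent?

linearly independent

Row-reduce the matrix whose columns are e₁, e₂.
The reduction yields 2 nonzero rows, so the rank is 2.
Since rank = 2 (the number of vectors), the set is linearly independent.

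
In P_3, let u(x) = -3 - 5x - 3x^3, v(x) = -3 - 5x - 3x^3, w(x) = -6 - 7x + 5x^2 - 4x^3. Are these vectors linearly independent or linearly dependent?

Write each element as a coordinate vector in ℝ⁴ using {1, x, …, x^3}.
Place the vectors as rows of a 3×4 matrix and reduce to echelon form.
The reduction yields 2 nonzero rows, so the rank is 2.
Since rank 2 < 3, the set is linearly dependent.
Indeed u - v = 0.

linearly dependent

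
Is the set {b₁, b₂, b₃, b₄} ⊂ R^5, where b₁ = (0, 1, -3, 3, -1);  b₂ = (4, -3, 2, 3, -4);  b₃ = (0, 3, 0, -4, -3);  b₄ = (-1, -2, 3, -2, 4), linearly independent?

linearly independent

Place the vectors as rows of a 4×5 matrix and reduce to echelon form.
The reduction yields 4 nonzero rows, so the rank is 4.
Since rank = 4 (the number of vectors), the set is linearly independent.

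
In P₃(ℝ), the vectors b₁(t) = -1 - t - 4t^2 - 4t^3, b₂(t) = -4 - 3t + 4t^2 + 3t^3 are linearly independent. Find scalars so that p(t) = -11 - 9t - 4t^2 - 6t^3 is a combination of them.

Take coordinate vectors relative to {1, t, …, t^3}.
Write p = c₁b₁ + c₂b₂ and equate components.
The system has the unique solution (c₁, c₂) = (3, 2).

p = 3b₁ + 2b₂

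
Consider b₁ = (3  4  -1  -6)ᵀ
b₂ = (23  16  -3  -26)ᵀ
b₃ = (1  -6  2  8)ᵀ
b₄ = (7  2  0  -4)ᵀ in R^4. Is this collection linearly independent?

Row-reduce the matrix whose columns are b₁, b₂, b₃, b₄.
The reduction yields 2 nonzero rows, so the rank is 2.
Since rank 2 < 4, the set is linearly dependent.
Indeed 7b₁ - b₂ + 2b₃ = 0.

linearly dependent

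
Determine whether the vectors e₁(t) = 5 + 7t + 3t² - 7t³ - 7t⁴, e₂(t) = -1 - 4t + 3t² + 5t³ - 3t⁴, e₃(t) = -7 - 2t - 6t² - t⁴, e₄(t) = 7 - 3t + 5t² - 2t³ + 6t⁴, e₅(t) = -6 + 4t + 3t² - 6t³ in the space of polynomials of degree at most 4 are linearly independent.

linearly independent

Take coordinates with respect to the standard basis {1, t, …, t⁴}.
Form the 5×5 matrix with these as columns; its determinant is 31879.
A nonzero determinant means the columns are linearly independent.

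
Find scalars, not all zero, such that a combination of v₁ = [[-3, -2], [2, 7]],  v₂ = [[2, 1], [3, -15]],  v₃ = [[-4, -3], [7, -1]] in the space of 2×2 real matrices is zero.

Write each element as a vector in ℝ⁴ using {E₁₁, E₁₂, E₂₁, E₂₂}.
Solve the homogeneous system with v₁, v₂, v₃ as columns by row-reducing the coefficient matrix.
The free variable yields coefficients (2, 1, -1) (any nonzero multiple also works).

2v₁ + v₂ - v₃ = 0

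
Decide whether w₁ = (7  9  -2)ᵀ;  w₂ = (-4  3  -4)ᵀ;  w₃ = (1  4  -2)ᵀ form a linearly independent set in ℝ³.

The matrix [w₁|w₂|w₃] has determinant 0.
A zero determinant means the columns are linearly dependent.
Indeed w₁ + w₂ - 3w₃ = 0.

linearly dependent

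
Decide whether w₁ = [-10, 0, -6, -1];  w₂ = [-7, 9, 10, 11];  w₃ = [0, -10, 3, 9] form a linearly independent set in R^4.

linearly independent

Row-reduce the matrix whose columns are w₁, w₂, w₃.
The reduction yields 3 nonzero rows, so the rank is 3.
Since rank = 3 (the number of vectors), the set is linearly independent.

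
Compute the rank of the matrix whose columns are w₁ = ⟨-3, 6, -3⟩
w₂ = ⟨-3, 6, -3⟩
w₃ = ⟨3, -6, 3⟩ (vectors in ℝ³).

Put the 3×3 matrix [w₁|w₂|w₃] into echelon form.
Reduction leaves 1 leading entry, giving rank 1.

rank 1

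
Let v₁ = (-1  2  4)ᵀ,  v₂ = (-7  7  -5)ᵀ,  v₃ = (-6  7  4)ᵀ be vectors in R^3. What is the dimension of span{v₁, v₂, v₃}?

3

Form the matrix with v₁, v₂, v₃ as columns and reduce.
There are 3 pivot columns, so rank = 3.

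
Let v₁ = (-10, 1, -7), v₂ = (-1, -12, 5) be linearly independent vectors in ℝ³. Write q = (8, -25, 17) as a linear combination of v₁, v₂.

q = -v₁ + 2v₂

Since v₁, v₂ are independent, the coefficients expressing q are uniquely determined by a linear system.
Row-reducing the augmented matrix gives the unique coefficients (α₁, α₂) = (-1, 2).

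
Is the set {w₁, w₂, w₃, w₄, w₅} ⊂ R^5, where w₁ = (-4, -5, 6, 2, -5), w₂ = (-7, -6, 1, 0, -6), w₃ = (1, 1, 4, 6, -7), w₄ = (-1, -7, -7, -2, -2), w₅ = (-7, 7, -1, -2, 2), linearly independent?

linearly independent

Form the 5×5 matrix with these as columns; its determinant is -2972.
A nonzero determinant means the columns are linearly independent.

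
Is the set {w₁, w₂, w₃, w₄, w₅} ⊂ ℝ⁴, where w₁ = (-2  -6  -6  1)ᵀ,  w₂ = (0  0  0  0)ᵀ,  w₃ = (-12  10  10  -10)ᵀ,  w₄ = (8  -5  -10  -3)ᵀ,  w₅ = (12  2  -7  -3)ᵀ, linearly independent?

linearly dependent

There are 5 vectors in a 4-dimensional space, so they cannot be linearly independent.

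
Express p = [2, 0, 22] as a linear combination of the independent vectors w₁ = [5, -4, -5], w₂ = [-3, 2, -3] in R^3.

Set up the augmented matrix [w₁ | w₂ | p] and row-reduce.
Row-reducing the augmented matrix gives the unique coefficients (c₁, c₂) = (-2, -4).

p = -2w₁ - 4w₂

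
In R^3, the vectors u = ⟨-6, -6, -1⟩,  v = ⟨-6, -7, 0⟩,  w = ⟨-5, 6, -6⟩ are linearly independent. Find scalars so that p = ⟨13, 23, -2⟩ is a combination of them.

Since u, v, w are independent, the coefficients expressing p are uniquely determined by a linear system.
Back-substitution yields (α₁, α₂, α₃) = (-4, 1, 1).

p = -4u + v + w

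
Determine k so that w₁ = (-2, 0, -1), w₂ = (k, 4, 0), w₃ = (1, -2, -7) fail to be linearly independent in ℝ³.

Place the vectors as rows of a 3×3 matrix; dependence ⇔ determinant zero.
Cofactor expansion gives det = 2*k + 60.
This vanishes exactly when k = -30.

k = -30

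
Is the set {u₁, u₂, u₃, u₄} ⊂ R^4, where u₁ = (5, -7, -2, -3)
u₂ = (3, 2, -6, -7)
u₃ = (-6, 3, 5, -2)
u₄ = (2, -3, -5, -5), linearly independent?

Row-reduce the matrix whose columns are u₁, u₂, u₃, u₄.
The reduction yields 4 nonzero rows, so the rank is 4.
Since rank = 4 (the number of vectors), the set is linearly independent.

linearly independent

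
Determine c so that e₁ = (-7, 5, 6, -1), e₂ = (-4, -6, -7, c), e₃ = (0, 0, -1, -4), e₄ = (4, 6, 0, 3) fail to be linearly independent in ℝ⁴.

c = -31

Place the vectors as rows of a 4×4 matrix; dependence ⇔ determinant zero.
Expanding, det = -62*c - 1922.
Solving -62*c - 1922 = 0 yields c = -31.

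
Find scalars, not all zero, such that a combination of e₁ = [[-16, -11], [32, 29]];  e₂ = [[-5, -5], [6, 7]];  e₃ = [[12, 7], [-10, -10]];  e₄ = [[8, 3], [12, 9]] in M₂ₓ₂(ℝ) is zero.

e₁ + 2e₃ - e₄ = 0

Pass to coordinate vectors relative to the basis {E₁₁, E₁₂, E₂₁, E₂₂}.
Solve the homogeneous system with e₁, e₂, e₃, e₄ as columns by row-reducing the coefficient matrix.
One solution (up to scaling) is (1, 0, 2, -1).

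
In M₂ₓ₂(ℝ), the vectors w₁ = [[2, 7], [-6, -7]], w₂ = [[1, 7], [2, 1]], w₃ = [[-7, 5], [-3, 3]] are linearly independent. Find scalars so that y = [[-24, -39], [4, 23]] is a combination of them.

Work in coordinates with respect to the standard basis {E₁₁, E₁₂, E₂₁, E₂₂}.
Set up the augmented matrix [w₁ | w₂ | w₃ | y] and row-reduce.
Row-reducing the augmented matrix gives the unique coefficients (c₁, c₂, c₃) = (-3, -4, 2).

y = -3w₁ - 4w₂ + 2w₃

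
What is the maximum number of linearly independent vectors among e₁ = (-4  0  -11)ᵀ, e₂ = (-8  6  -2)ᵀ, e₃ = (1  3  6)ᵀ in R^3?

3

Row-reduce the 3×3 matrix with these as rows.
There are 3 pivot columns, so rank = 3.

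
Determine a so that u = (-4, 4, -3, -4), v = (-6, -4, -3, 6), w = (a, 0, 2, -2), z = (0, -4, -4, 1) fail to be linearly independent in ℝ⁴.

Dependence holds iff the 4×4 matrix [u v w z] is singular.
The determinant works out to 128*a - 672.
Setting this to zero gives a = 21/4.

a = 21/4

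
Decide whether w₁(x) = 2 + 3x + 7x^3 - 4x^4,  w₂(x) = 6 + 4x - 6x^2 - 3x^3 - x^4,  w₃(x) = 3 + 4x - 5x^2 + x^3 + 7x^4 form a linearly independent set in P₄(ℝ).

Write each element as a coordinate vector in ℝ⁵ using {1, x, …, x^4}.
Row-reduce the matrix whose columns are w₁, w₂, w₃.
The reduction yields 3 nonzero rows, so the rank is 3.
Since rank = 3 (the number of vectors), the set is linearly independent.

linearly independent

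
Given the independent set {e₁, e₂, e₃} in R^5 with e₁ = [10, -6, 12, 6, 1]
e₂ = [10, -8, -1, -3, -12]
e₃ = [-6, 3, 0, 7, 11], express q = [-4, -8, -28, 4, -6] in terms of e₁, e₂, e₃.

q = -2e₁ + 4e₂ + 4e₃

Solve the system with e₁, e₂, e₃ as columns and q as the right-hand side.
The system has the unique solution (a₁, a₂, a₃) = (-2, 4, 4).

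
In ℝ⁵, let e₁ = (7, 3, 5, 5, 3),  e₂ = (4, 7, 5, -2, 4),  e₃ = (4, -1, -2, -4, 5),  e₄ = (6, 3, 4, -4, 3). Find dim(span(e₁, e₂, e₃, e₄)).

4

Apply Gaussian elimination to the matrix whose rows are e₁, e₂, e₃, e₄.
Reduction leaves 4 leading entries, giving rank 4.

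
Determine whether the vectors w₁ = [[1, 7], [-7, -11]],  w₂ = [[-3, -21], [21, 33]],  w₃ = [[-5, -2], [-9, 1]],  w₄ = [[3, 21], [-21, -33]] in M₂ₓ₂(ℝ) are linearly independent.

linearly dependent

Take coordinates with respect to the standard basis {E₁₁, E₁₂, E₂₁, E₂₂}.
One vector is a scalar multiple of another, so the set is dependent.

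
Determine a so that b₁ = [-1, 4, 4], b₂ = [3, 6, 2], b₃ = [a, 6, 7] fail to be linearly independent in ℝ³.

a = -21/8

The set is linearly dependent precisely when det[b₁; b₂; b₃] = 0.
The determinant works out to -16*a - 42.
This vanishes exactly when a = -21/8.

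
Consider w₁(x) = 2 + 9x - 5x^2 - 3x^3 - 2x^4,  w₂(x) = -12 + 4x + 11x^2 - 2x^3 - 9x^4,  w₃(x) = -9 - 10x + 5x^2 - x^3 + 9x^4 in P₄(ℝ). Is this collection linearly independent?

linearly independent

Write each element as a coordinate vector in ℝ⁵ using {1, x, …, x^4}.
Place the vectors as rows of a 3×5 matrix and reduce to echelon form.
The reduction yields 3 nonzero rows, so the rank is 3.
Since rank = 3 (the number of vectors), the set is linearly independent.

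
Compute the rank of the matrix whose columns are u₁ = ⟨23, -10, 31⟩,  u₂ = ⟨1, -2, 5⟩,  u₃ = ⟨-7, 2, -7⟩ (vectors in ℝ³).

Put the 3×3 matrix [u₁|u₂|u₃] into echelon form.
There are 2 pivot columns, so rank = 2.

rank 2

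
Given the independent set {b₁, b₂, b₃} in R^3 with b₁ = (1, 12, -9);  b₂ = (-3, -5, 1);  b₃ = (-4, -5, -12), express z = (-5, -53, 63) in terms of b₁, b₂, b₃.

Set up the augmented matrix [b₁ | b₂ | b₃ | z] and row-reduce.
Row-reducing the augmented matrix gives the unique coefficients (c₁, c₂, c₃) = (-4, 3, -2).

z = -4b₁ + 3b₂ - 2b₃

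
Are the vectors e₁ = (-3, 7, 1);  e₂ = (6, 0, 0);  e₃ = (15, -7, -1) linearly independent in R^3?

Form the 3×3 matrix with these as columns; its determinant is 0.
A zero determinant means the columns are linearly dependent.
Indeed e₁ - 2e₂ + e₃ = 0.

linearly dependent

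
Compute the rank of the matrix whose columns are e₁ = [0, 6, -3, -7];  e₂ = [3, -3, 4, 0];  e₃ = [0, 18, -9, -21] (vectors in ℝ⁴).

Form the matrix with e₁, e₂, e₃ as columns and reduce.
Reduction leaves 2 leading entries, giving rank 2.

rank 2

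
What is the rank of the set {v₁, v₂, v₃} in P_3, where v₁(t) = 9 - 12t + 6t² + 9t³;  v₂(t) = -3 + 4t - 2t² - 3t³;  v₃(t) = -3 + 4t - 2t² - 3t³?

rank 1

Use coordinates relative to {1, t, …, t³}.
Form the matrix with v₁, v₂, v₃ as columns and reduce.
Reduction leaves 1 leading entry, giving rank 1.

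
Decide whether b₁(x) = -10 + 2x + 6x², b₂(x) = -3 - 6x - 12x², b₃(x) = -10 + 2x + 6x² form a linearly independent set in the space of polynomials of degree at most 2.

linearly dependent

Write each element as a coordinate vector in ℝ³ using {1, x, x²}.
Two of the vectors are equal, giving an immediate dependence.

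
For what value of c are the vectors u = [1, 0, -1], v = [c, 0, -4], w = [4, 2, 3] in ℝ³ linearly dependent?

Dependence holds iff the 3×3 matrix [u v w] is singular.
The determinant works out to 8 - 2*c.
This vanishes exactly when c = 4.

c = 4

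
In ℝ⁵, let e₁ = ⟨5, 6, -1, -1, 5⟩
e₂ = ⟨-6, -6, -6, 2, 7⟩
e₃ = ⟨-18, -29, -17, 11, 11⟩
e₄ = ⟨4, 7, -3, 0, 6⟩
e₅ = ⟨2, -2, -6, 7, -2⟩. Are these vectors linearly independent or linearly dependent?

The matrix [e₁|e₂|e₃|e₄|e₅] has determinant 0.
A zero determinant means the columns are linearly dependent.

linearly dependent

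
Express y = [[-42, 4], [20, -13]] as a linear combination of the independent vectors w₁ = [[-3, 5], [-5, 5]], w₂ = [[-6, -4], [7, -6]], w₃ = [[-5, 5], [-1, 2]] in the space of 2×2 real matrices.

y = w₁ + 4w₂ + 3w₃

Identify each element with its coordinate vector in ℝ⁴ via {E₁₁, E₁₂, E₂₁, E₂₂}.
Write y = a₁w₁ + … + a₃w₃ and equate components.
Back-substitution yields (a₁, a₂, a₃) = (1, 4, 3).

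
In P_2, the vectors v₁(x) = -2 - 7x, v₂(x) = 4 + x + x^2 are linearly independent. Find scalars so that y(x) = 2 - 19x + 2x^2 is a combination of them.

y = 3v₁ + 2v₂

Work in coordinates with respect to the standard basis {1, x, x^2}.
Set up the augmented matrix [v₁ | v₂ | y] and row-reduce.
The system has the unique solution (α₁, α₂) = (3, 2).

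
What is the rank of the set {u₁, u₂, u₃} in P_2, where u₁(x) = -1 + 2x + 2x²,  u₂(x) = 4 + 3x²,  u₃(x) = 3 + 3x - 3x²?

Represent each element by its coordinate vector in ℝ³.
Apply Gaussian elimination to the matrix whose rows are u₁, u₂, u₃.
There are 3 pivot columns, so rank = 3.

rank 3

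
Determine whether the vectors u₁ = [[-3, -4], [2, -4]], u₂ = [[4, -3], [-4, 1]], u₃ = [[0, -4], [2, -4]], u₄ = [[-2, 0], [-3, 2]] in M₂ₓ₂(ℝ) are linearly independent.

Write each element as a coordinate vector in ℝ⁴ using {E₁₁, E₁₂, E₂₁, E₂₂}.
Form the 4×4 matrix with these as columns; its determinant is -12.
A nonzero determinant means the columns are linearly independent.

linearly independent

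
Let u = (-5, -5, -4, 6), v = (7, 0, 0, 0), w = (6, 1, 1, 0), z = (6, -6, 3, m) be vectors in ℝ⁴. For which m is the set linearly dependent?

The set is linearly dependent precisely when det[u; v; w; z] = 0.
Expanding, det = 7*m - 378.
Solving 7*m - 378 = 0 yields m = 54.

m = 54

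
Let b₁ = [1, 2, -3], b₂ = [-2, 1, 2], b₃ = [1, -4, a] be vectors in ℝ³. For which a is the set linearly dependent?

a = 9/5

The set is linearly dependent precisely when det[b₁; b₂; b₃] = 0.
The determinant works out to 5*a - 9.
Setting this to zero gives a = 9/5.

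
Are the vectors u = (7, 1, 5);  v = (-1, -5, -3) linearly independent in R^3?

Row-reduce the matrix whose columns are u, v.
The reduction yields 2 nonzero rows, so the rank is 2.
Since rank = 2 (the number of vectors), the set is linearly independent.

linearly independent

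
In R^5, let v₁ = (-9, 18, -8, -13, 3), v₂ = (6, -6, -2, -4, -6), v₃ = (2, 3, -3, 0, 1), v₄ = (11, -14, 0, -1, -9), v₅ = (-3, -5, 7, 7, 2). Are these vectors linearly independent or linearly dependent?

Row-reduce the matrix whose columns are v₁, v₂, v₃, v₄, v₅.
The reduction yields 3 nonzero rows, so the rank is 3.
Since rank 3 < 5, the set is linearly dependent.

linearly dependent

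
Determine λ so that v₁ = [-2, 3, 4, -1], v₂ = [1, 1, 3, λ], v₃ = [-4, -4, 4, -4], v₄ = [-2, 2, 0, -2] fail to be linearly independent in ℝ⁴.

λ = 17/9

Dependence holds iff the 4×4 matrix [v₁ v₂ v₃ v₄] is singular.
Expanding, det = 136 - 72*λ.
Solving 136 - 72*λ = 0 yields λ = 17/9.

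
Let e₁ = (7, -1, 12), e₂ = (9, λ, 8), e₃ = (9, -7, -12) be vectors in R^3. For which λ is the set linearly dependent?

The set is linearly dependent precisely when det[e₁; e₂; e₃] = 0.
Cofactor expansion gives det = -192*λ - 544.
Solving -192*λ - 544 = 0 yields λ = -17/6.

λ = -17/6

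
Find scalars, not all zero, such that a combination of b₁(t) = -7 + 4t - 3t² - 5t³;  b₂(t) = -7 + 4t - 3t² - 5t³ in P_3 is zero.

b₁ - b₂ = 0

Take coordinates with respect to {1, t, …, t³}.
Solve the homogeneous system with b₁, b₂ as columns by row-reducing the coefficient matrix.
The free variable yields coefficients (1, -1) (any nonzero multiple also works).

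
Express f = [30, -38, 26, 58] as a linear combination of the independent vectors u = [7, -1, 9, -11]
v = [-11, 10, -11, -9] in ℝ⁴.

f = -2u - 4v

Write f = c₁u + c₂v and equate components.
The system has the unique solution (c₁, c₂) = (-2, -4).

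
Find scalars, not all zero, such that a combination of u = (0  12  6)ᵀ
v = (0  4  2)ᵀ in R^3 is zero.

u - 3v = 0

Set up α₁u + α₂v = 0 and solve the homogeneous system.
The free variable yields coefficients (1, -3) (any nonzero multiple also works).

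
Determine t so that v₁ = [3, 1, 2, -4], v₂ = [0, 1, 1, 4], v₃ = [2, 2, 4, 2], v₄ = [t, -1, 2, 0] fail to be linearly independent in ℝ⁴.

t = -11/5

Dependence holds iff the 4×4 matrix [v₁ v₂ v₃ v₄] is singular.
Expanding, det = 10*t + 22.
Setting this to zero gives t = -11/5.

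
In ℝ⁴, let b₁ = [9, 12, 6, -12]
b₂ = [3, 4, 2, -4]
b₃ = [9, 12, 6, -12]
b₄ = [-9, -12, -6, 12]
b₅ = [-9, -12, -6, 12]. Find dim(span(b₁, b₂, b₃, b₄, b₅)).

1

Apply Gaussian elimination to the matrix whose rows are b₁, b₂, b₃, b₄, b₅.
Exactly 1 pivot survives; hence the rank is 1.
(With 5 elements in a 4-dimensional space the rank is at most 4.)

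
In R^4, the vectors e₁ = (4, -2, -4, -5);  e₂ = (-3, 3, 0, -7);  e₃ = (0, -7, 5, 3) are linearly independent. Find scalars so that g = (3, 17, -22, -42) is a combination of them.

g = 3e₁ + 3e₂ - 2e₃

Since e₁, e₂, e₃ are independent, the coefficients expressing g are uniquely determined by a linear system.
Back-substitution yields (α₁, α₂, α₃) = (3, 3, -2).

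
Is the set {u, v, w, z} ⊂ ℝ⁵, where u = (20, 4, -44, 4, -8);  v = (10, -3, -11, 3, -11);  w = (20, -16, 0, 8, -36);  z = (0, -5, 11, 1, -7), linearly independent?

Row-reduce the matrix whose columns are u, v, w, z.
The reduction yields 2 nonzero rows, so the rank is 2.
Since rank 2 < 4, the set is linearly dependent.
Indeed u - 4v + w = 0.

linearly dependent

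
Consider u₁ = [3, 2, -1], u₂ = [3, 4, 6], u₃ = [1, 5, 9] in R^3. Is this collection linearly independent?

Row-reduce the matrix whose columns are u₁, u₂, u₃.
The reduction yields 3 nonzero rows, so the rank is 3.
Since rank = 3 (the number of vectors), the set is linearly independent.

linearly independent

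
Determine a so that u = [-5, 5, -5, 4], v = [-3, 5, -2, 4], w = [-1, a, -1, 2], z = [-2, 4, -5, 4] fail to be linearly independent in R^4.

Dependence holds iff the 4×4 matrix [u v w z] is singular.
The determinant works out to 36*a - 84.
This vanishes exactly when a = 7/3.

a = 7/3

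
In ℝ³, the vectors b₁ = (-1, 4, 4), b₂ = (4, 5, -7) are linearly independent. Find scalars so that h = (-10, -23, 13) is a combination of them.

Write h = α₁b₁ + α₂b₂ and equate components.
Row-reducing the augmented matrix gives the unique coefficients (α₁, α₂) = (-2, -3).

h = -2b₁ - 3b₂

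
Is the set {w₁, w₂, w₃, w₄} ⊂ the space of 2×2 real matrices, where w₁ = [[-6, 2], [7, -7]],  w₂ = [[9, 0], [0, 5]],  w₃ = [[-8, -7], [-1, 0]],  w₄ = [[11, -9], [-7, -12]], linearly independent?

Take coordinates with respect to the standard basis {E₁₁, E₁₂, E₂₁, E₂₂}.
Row-reduce the matrix whose columns are w₁, w₂, w₃, w₄.
The reduction yields 4 nonzero rows, so the rank is 4.
Since rank = 4 (the number of vectors), the set is linearly independent.

linearly independent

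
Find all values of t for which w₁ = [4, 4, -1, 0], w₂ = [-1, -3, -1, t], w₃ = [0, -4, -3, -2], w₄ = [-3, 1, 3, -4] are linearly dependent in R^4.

The set is linearly dependent precisely when det[w₁; w₂; w₃; w₄] = 0.
The determinant works out to 12*t - 12.
This vanishes exactly when t = 1.

t = 1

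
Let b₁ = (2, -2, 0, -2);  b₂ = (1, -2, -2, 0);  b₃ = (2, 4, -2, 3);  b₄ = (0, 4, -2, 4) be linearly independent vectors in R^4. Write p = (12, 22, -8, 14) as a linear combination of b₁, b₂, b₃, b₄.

Set up the augmented matrix [b₁ | b₂ | b₃ | b₄ | p] and row-reduce.
Row-reducing the augmented matrix gives the unique coefficients (a₁, …, a₄) = (3, -2, 4, 2).

p = 3b₁ - 2b₂ + 4b₃ + 2b₄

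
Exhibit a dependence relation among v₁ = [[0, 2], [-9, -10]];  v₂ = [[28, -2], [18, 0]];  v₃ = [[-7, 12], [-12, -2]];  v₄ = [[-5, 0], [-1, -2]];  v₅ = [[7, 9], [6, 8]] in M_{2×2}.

Write each element as a vector in ℝ⁴ using {E₁₁, E₁₂, E₂₁, E₂₂}.
Set up α₁v₁ + … + α₅v₅ = 0 and solve the homogeneous system.
A generator of the null space is (2, -1, -2, 0, 2).

2v₁ - v₂ - 2v₃ + 2v₅ = 0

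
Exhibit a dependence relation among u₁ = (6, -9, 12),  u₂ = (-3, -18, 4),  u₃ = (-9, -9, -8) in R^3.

Solve the homogeneous system with u₁, u₂, u₃ as columns by row-reducing the coefficient matrix.
The free variable yields coefficients (1, -1, 1) (any nonzero multiple also works).

u₁ - u₂ + u₃ = 0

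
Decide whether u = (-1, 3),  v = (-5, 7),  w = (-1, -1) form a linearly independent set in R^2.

linearly dependent

There are 3 vectors in a 2-dimensional space, so they cannot be linearly independent.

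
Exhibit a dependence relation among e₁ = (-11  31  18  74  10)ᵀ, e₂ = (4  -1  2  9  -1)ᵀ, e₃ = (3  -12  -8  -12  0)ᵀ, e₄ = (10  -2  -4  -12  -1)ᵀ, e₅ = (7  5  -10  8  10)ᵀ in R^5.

e₁ - 2e₂ + 2e₃ + 2e₄ - e₅ = 0

Row-reduce the matrix with e₁, e₂, e₃, e₄, e₅ as columns; the null space gives the coefficients.
A generator of the null space is (1, -2, 2, 2, -1).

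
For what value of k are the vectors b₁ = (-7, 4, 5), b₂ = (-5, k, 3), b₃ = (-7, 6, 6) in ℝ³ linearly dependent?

k = 12/7

Place the vectors as rows of a 3×3 matrix; dependence ⇔ determinant zero.
Cofactor expansion gives det = 12 - 7*k.
Solving 12 - 7*k = 0 yields k = 12/7.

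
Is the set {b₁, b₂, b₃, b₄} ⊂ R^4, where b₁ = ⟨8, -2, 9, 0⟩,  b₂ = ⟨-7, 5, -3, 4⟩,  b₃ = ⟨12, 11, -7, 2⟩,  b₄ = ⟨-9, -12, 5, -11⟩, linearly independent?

Place the vectors as rows of a 4×4 matrix and reduce to echelon form.
The reduction yields 4 nonzero rows, so the rank is 4.
Since rank = 4 (the number of vectors), the set is linearly independent.

linearly independent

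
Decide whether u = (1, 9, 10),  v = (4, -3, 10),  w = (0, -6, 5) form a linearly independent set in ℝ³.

linearly independent

Form the 3×3 matrix with these as columns; its determinant is -375.
A nonzero determinant means the columns are linearly independent.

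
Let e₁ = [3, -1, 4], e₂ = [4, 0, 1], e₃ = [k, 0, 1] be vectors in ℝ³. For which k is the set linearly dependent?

k = 4

Dependence holds iff the 3×3 matrix [e₁ e₂ e₃] is singular.
Expanding, det = 4 - k.
Solving 4 - k = 0 yields k = 4.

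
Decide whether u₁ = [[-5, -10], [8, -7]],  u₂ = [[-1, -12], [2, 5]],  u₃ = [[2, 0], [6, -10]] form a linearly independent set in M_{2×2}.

linearly independent

Write each element as a coordinate vector in ℝ⁴ using {E₁₁, E₁₂, E₂₁, E₂₂}.
Place the vectors as rows of a 3×4 matrix and reduce to echelon form.
The reduction yields 3 nonzero rows, so the rank is 3.
Since rank = 3 (the number of vectors), the set is linearly independent.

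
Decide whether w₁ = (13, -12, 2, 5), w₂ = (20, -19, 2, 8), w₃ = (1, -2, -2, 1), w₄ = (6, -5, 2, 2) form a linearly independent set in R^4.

linearly dependent

Form the 4×4 matrix with these as columns; its determinant is 0.
A zero determinant means the columns are linearly dependent.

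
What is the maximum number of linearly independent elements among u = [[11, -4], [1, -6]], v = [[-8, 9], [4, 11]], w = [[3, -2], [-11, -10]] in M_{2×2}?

Pass to coordinate vectors with respect to the basis {E₁₁, E₁₂, E₂₁, E₂₂}.
Form the matrix with u, v, w as columns and reduce.
The echelon form has 3 nonzero rows, so the rank is 3.

3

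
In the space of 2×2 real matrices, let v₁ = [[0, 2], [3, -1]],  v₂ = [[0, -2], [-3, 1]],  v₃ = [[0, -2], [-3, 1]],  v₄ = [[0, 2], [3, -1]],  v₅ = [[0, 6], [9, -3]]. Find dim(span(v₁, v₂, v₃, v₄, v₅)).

Pass to coordinate vectors with respect to the basis {E₁₁, E₁₂, E₂₁, E₂₂}.
Apply Gaussian elimination to the matrix whose rows are v₁, v₂, v₃, v₄, v₅.
Exactly 1 pivot survives; hence the rank is 1.
(With 5 elements in a 4-dimensional space the rank is at most 4.)

dim = 1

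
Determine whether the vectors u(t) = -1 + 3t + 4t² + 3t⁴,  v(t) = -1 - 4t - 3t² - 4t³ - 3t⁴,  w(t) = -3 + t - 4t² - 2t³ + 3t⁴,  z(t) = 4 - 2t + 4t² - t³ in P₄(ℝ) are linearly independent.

Write each element as a coordinate vector in ℝ⁵ using {1, t, …, t⁴}.
Place the vectors as rows of a 4×5 matrix and reduce to echelon form.
The reduction yields 4 nonzero rows, so the rank is 4.
Since rank = 4 (the number of vectors), the set is linearly independent.

linearly independent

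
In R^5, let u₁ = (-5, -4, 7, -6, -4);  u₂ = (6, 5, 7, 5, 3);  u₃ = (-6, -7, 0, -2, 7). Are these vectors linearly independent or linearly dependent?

linearly independent

Row-reduce the matrix whose columns are u₁, u₂, u₃.
The reduction yields 3 nonzero rows, so the rank is 3.
Since rank = 3 (the number of vectors), the set is linearly independent.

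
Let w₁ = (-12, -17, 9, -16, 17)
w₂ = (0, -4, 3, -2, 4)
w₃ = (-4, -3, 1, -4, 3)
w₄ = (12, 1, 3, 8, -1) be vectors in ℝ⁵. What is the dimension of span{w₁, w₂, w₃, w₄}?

Put the 5×4 matrix [w₁|w₂|w₃|w₄] into echelon form.
There are 2 pivot columns, so rank = 2.

2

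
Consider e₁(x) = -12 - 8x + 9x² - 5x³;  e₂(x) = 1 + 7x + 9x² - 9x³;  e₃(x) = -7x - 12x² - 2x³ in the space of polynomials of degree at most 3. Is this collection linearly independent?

linearly independent

Write each element as a coordinate vector in ℝ⁴ using {1, x, …, x³}.
Place the vectors as rows of a 3×4 matrix and reduce to echelon form.
The reduction yields 3 nonzero rows, so the rank is 3.
Since rank = 3 (the number of vectors), the set is linearly independent.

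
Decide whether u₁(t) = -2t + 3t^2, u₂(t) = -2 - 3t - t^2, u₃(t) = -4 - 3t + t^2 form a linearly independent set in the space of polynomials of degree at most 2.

Write each element as a coordinate vector in ℝ³ using {1, t, t^2}.
Form the 3×3 matrix with these as columns; its determinant is -30.
A nonzero determinant means the columns are linearly independent.

linearly independent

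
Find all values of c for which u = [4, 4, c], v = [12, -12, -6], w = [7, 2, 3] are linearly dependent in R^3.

The set is linearly dependent precisely when det[u; v; w] = 0.
Expanding, det = 108*c - 408.
This vanishes exactly when c = 34/9.

c = 34/9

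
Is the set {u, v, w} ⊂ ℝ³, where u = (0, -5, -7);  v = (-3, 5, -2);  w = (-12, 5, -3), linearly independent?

Place the vectors as rows of a 3×3 matrix and reduce to echelon form.
The reduction yields 3 nonzero rows, so the rank is 3.
Since rank = 3 (the number of vectors), the set is linearly independent.

linearly independent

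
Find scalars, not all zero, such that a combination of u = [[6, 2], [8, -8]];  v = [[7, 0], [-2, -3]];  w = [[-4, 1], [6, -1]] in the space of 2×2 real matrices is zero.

Write each element as a vector in ℝ⁴ using {E₁₁, E₁₂, E₂₁, E₂₂}.
Solve the homogeneous system with u, v, w as columns by row-reducing the coefficient matrix.
The free variable yields coefficients (1, -2, -2) (any nonzero multiple also works).

u - 2v - 2w = 0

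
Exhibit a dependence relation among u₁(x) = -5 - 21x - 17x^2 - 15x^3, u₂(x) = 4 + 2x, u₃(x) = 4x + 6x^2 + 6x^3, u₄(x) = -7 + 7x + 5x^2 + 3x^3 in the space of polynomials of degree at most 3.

u₁ + 3u₂ + 2u₃ + u₄ = 0

Pass to coordinate vectors relative to the basis {1, x, …, x^3}.
Write the vectors as columns of a matrix and find a nonzero vector in its null space.
One solution (up to scaling) is (1, 3, 2, 1).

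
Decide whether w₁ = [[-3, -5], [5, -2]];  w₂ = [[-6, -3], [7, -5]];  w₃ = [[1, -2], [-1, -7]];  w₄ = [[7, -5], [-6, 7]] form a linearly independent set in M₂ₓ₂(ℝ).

Write each element as a coordinate vector in ℝ⁴ using {E₁₁, E₁₂, E₂₁, E₂₂}.
Row-reduce the matrix whose columns are w₁, w₂, w₃, w₄.
The reduction yields 4 nonzero rows, so the rank is 4.
Since rank = 4 (the number of vectors), the set is linearly independent.

linearly independent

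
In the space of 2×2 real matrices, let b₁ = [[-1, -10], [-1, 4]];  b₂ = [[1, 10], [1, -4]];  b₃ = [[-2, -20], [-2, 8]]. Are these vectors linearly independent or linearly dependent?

linearly dependent

Take coordinates with respect to the standard basis {E₁₁, E₁₂, E₂₁, E₂₂}.
Row-reduce the matrix whose columns are b₁, b₂, b₃.
The reduction yields 1 nonzero row, so the rank is 1.
Since rank 1 < 3, the set is linearly dependent.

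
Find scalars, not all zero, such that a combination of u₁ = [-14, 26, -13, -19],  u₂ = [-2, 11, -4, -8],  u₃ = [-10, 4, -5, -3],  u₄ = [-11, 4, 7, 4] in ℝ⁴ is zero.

u₁ - 2u₂ - u₃ = 0

Set up α₁u₁ + … + α₄u₄ = 0 and solve the homogeneous system.
One solution (up to scaling) is (1, -2, -1, 0).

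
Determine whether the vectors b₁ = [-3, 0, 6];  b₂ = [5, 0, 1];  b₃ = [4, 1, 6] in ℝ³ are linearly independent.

linearly independent

Form the 3×3 matrix with these as columns; its determinant is 33.
A nonzero determinant means the columns are linearly independent.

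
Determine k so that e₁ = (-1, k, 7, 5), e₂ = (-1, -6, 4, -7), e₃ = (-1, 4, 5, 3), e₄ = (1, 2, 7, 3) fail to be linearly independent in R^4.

Place the vectors as rows of a 4×4 matrix; dependence ⇔ determinant zero.
Expanding, det = 684 - 114*k.
Solving 684 - 114*k = 0 yields k = 6.

k = 6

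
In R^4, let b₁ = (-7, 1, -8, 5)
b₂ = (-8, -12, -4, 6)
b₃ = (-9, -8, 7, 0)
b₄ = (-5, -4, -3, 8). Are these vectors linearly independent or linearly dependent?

Form the 4×4 matrix with these as columns; its determinant is 5964.
A nonzero determinant means the columns are linearly independent.

linearly independent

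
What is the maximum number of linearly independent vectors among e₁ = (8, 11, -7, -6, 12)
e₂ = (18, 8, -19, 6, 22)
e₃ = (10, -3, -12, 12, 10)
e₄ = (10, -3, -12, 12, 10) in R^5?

2

Put the 5×4 matrix [e₁|e₂|e₃|e₄] into echelon form.
Exactly 2 pivots survive; hence the rank is 2.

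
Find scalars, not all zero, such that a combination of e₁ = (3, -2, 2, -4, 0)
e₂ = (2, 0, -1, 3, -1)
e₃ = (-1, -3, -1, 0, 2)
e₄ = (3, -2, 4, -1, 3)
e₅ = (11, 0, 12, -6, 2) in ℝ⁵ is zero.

e₁ - 2e₃ + 2e₄ - e₅ = 0

Set up α₁e₁ + … + α₅e₅ = 0 and solve the homogeneous system.
The free variable yields coefficients (1, 0, -2, 2, -1) (any nonzero multiple also works).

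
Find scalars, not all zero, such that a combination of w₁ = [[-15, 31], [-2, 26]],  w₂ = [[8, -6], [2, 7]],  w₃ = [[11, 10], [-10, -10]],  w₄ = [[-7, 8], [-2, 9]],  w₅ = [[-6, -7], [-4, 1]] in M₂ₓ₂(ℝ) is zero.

Pass to coordinate vectors relative to the basis {E₁₁, E₁₂, E₂₁, E₂₂}.
Solve the homogeneous system with w₁, w₂, w₃, w₄, w₅ as columns by row-reducing the coefficient matrix.
The free variable yields coefficients (1, 0, 0, -3, 1) (any nonzero multiple also works).

w₁ - 3w₄ + w₅ = 0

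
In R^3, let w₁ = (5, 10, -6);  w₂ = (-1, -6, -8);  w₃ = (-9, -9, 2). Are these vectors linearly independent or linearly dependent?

linearly independent

Form the 3×3 matrix with these as columns; its determinant is 590.
A nonzero determinant means the columns are linearly independent.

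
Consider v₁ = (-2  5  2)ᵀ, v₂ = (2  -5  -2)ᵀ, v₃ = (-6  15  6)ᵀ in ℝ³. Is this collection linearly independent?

linearly dependent

Form the 3×3 matrix with these as columns; its determinant is 0.
A zero determinant means the columns are linearly dependent.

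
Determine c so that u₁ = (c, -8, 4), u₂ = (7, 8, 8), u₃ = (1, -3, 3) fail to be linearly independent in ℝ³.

Dependence holds iff the 3×3 matrix [u₁ u₂ u₃] is singular.
Cofactor expansion gives det = 48*c - 12.
This vanishes exactly when c = 1/4.

c = 1/4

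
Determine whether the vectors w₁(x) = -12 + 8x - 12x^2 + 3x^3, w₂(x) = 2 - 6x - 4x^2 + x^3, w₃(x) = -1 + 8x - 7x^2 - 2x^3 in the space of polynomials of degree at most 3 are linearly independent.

Write each element as a coordinate vector in ℝ⁴ using {1, x, …, x^3}.
Place the vectors as rows of a 3×4 matrix and reduce to echelon form.
The reduction yields 3 nonzero rows, so the rank is 3.
Since rank = 3 (the number of vectors), the set is linearly independent.

linearly independent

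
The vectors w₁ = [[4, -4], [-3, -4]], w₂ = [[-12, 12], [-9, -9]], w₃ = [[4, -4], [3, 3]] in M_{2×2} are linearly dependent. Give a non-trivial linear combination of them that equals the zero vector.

w₂ + 3w₃ = 0

Write each element as a vector in ℝ⁴ using {E₁₁, E₁₂, E₂₁, E₂₂}.
Write the vectors as columns of a matrix and find a nonzero vector in its null space.
One solution (up to scaling) is (0, 1, 3).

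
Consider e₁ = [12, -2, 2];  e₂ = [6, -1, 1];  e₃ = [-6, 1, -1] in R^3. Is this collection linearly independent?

The matrix [e₁|e₂|e₃] has determinant 0.
A zero determinant means the columns are linearly dependent.
Indeed e₁ - 2e₂ = 0.

linearly dependent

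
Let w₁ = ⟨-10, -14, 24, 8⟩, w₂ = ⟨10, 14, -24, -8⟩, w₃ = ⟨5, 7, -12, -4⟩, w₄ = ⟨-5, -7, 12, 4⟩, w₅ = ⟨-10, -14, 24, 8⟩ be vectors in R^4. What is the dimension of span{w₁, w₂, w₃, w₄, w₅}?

dim = 1

Apply Gaussian elimination to the matrix whose rows are w₁, w₂, w₃, w₄, w₅.
Reduction leaves 1 leading entry, giving rank 1.
(With 5 elements in a 4-dimensional space the rank is at most 4.)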